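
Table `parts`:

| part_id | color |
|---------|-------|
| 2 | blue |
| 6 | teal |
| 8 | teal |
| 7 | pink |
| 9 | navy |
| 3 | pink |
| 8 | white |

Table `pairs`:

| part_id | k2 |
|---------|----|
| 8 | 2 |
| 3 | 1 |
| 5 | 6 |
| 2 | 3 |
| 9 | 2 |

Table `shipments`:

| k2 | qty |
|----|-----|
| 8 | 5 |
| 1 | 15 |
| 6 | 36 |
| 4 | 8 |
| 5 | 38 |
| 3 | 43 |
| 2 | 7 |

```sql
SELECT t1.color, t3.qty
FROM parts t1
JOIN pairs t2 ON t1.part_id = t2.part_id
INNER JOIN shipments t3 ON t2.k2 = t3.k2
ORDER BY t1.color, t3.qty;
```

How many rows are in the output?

Joins associate left-to-right: parts INNER JOIN pairs on part_id gives 5 intermediate row(s).
Then INNER JOIN `shipments t3` on k2: keep only rows whose t2.k2 appears in t3.
Result: 5 row(s).

5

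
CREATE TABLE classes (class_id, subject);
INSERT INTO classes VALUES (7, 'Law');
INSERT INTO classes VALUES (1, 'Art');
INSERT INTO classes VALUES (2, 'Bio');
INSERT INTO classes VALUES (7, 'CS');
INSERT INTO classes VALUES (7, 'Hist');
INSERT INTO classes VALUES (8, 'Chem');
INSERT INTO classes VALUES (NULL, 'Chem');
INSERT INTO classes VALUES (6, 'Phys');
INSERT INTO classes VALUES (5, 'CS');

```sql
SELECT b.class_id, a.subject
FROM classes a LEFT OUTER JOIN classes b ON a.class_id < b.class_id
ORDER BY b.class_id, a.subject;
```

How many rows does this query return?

27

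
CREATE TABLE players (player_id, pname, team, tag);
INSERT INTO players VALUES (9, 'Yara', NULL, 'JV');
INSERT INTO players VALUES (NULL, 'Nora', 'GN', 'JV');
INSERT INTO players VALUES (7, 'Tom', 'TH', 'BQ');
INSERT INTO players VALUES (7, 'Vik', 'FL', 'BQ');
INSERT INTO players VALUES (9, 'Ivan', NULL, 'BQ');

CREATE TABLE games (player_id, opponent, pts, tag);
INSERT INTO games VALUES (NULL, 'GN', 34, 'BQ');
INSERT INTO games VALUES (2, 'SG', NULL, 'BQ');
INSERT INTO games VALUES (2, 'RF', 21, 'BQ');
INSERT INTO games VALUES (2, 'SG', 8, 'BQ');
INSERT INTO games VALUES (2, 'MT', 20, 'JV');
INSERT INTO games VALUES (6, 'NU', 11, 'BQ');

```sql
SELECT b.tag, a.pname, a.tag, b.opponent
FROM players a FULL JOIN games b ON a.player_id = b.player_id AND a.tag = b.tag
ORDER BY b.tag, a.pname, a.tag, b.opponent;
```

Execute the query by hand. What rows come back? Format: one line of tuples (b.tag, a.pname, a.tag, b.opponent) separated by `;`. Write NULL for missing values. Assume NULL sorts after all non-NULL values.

(BQ, NULL, NULL, GN); (BQ, NULL, NULL, NU); (BQ, NULL, NULL, RF); (BQ, NULL, NULL, SG); (BQ, NULL, NULL, SG); (JV, NULL, NULL, MT); (NULL, Ivan, BQ, NULL); (NULL, Nora, JV, NULL); (NULL, Tom, BQ, NULL); (NULL, Vik, BQ, NULL); (NULL, Yara, JV, NULL)

FULL OUTER JOIN keeps every row from both sides; unmatched rows get NULL for the other side's columns.
Matching on a.player_id = b.player_id AND a.tag = b.tag. A NULL in a compared column never satisfies the condition.
Matched pairs: 0; unmatched a rows kept: 5; unmatched b rows kept: 6.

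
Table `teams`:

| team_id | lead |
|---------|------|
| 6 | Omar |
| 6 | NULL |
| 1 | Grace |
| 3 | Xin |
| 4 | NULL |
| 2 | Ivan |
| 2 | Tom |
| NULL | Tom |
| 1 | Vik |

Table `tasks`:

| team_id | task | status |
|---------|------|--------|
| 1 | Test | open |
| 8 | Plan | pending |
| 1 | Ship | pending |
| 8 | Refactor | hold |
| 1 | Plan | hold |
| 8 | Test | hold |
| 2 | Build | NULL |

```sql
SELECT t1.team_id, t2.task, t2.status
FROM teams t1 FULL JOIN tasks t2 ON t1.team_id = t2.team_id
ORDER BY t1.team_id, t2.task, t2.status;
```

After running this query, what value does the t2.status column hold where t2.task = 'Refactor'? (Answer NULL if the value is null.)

FULL OUTER JOIN keeps every row from both sides; unmatched rows get NULL for the other side's columns.
Matching on t1.team_id = t2.team_id. A NULL in a compared column never satisfies the condition.
- t1[0] team_id=6 → no match; kept with NULLs on the t2 side.
- t1[1] team_id=6 → no match; kept with NULLs on the t2 side.
- t1[2] team_id=1 → 3 match(es) in t2 → 3 row(s).
- t1[3] team_id=3 → no match; kept with NULLs on the t2 side.
- t1[4] team_id=4 → no match; kept with NULLs on the t2 side.
- t1[5] team_id=2 → 1 match(es) in t2 → 1 row(s).
- t1[6] team_id=2 → 1 match(es) in t2 → 1 row(s).
- t1[7] team_id=NULL → no match; kept with NULLs on the t2 side.
- t1[8] team_id=1 → 3 match(es) in t2 → 3 row(s).
- 3 row(s) from t2 found no t1 partner → padded with NULL.

hold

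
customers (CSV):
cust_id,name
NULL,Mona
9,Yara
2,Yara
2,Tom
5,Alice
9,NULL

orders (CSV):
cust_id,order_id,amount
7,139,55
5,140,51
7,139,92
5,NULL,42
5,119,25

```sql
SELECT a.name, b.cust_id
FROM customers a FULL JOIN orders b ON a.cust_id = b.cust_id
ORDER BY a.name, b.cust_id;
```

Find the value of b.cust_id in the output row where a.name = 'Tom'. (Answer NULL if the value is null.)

FULL OUTER JOIN keeps every row from both sides; unmatched rows get NULL for the other side's columns.
Matching on a.cust_id = b.cust_id. A NULL in a compared column never satisfies the condition.
- a (cust_id=NULL) has no partner → padded with NULL.
- a (cust_id=9) has no partner → padded with NULL.
- a (cust_id=2) has no partner → padded with NULL.
- a (cust_id=2) has no partner → padded with NULL.
- a (cust_id=5) pairs with 3 row(s) of b.
- a (cust_id=9) has no partner → padded with NULL.
- 2 row(s) from b found no a partner → padded with NULL.

NULL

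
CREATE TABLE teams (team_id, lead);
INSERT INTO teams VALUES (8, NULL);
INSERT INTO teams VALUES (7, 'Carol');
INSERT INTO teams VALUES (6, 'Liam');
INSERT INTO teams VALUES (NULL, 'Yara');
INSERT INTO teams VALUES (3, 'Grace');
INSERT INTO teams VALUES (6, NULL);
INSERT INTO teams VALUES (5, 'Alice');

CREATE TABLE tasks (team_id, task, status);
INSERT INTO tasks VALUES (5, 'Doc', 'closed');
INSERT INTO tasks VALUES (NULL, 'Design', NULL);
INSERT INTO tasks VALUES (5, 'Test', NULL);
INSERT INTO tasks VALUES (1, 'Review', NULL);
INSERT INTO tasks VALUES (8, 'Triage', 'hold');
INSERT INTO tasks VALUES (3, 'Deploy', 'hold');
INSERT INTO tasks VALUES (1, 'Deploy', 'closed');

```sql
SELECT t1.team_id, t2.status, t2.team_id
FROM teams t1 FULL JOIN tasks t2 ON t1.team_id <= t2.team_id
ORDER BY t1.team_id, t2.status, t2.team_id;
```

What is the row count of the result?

15

FULL OUTER JOIN keeps every row from both sides; unmatched rows get NULL for the other side's columns.
Matching on t1.team_id <= t2.team_id. A NULL in a compared column never satisfies the condition.
- team_id=8: 1 matching t2 row(s), so 1 row(s) emitted.
- team_id=7: 1 matching t2 row(s), so 1 row(s) emitted.
- team_id=6: 1 matching t2 row(s), so 1 row(s) emitted.
- team_id=NULL: no t2 row matches, row kept with t2 columns NULL.
- team_id=3: 4 matching t2 row(s), so 4 row(s) emitted.
- team_id=6: 1 matching t2 row(s), so 1 row(s) emitted.
- team_id=5: 3 matching t2 row(s), so 3 row(s) emitted.
- 3 row(s) from t2 found no t1 partner → padded with NULL.
Total: 11 matched + 4 padded = 15 rows.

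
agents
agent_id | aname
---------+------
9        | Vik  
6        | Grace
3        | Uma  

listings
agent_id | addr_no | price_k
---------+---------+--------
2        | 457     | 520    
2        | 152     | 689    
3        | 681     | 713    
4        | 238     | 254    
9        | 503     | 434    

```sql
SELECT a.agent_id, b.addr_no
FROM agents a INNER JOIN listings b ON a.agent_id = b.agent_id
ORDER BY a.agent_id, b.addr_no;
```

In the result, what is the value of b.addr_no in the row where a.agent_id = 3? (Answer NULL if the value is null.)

INNER JOIN keeps only pairs where the ON condition holds.
Matching on a.agent_id = b.agent_id.
- a row (agent_id=9): matches 1 b row(s) → 1 output row(s).
- a row (agent_id=6): no match → dropped.
- a row (agent_id=3): matches 1 b row(s) → 1 output row(s).

681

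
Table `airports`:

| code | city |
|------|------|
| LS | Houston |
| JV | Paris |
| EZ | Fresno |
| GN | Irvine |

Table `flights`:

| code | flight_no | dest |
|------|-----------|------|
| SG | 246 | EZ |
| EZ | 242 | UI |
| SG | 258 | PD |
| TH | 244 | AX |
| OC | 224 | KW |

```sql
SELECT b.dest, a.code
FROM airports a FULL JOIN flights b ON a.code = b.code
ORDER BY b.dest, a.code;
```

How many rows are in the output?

FULL OUTER JOIN keeps every row from both sides; unmatched rows get NULL for the other side's columns.
Matching on a.code = b.code.
- code=LS: no b row matches, row kept with b columns NULL.
- code=JV: no b row matches, row kept with b columns NULL.
- code=EZ: 1 matching b row(s), so 1 row(s) emitted.
- code=GN: no b row matches, row kept with b columns NULL.
- 4 row(s) from b found no a partner → padded with NULL.
Total: 1 matched + 7 padded = 8 rows.

8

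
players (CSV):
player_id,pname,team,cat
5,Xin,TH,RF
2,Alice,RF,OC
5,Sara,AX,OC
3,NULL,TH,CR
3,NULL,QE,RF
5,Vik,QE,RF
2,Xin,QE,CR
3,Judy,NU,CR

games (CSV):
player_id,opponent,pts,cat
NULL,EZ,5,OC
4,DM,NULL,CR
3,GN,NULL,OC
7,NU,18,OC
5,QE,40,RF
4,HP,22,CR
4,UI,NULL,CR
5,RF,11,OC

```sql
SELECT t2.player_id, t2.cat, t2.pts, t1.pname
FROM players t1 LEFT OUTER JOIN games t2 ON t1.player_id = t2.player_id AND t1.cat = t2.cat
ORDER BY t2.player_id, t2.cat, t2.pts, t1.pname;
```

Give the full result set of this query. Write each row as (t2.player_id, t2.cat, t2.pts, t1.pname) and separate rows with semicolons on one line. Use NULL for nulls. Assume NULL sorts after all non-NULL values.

LEFT JOIN keeps every row from `players`; unmatched rows get NULL for `games`'s columns.
Matching on t1.player_id = t2.player_id AND t1.cat = t2.cat. A NULL in a compared column never satisfies the condition.
- player_id=5, cat=RF: 1 matching t2 row(s), so 1 row(s) emitted.
- player_id=2, cat=OC: no t2 row matches, row kept with t2 columns NULL.
- player_id=5, cat=OC: 1 matching t2 row(s), so 1 row(s) emitted.
- player_id=3, cat=CR: no t2 row matches, row kept with t2 columns NULL.
- player_id=3, cat=RF: no t2 row matches, row kept with t2 columns NULL.
- player_id=5, cat=RF: 1 matching t2 row(s), so 1 row(s) emitted.
- player_id=2, cat=CR: no t2 row matches, row kept with t2 columns NULL.
- player_id=3, cat=CR: no t2 row matches, row kept with t2 columns NULL.
After projecting and ordering:
t2.player_id | t2.cat | t2.pts | t1.pname
5 | OC | 11 | Sara
5 | RF | 40 | Vik
5 | RF | 40 | Xin
NULL | NULL | NULL | Alice
NULL | NULL | NULL | Judy
NULL | NULL | NULL | Xin
NULL | NULL | NULL | NULL
NULL | NULL | NULL | NULL

(5, OC, 11, Sara); (5, RF, 40, Vik); (5, RF, 40, Xin); (NULL, NULL, NULL, Alice); (NULL, NULL, NULL, Judy); (NULL, NULL, NULL, Xin); (NULL, NULL, NULL, NULL); (NULL, NULL, NULL, NULL)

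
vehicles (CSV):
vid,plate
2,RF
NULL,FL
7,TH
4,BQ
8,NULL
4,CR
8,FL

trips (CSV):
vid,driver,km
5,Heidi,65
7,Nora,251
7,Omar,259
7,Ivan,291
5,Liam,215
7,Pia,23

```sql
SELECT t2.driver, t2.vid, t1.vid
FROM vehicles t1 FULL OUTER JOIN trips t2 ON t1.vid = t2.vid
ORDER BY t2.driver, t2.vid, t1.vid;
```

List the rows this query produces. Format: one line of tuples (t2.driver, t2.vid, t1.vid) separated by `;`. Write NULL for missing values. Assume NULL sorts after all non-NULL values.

FULL OUTER JOIN keeps every row from both sides; unmatched rows get NULL for the other side's columns.
Matching on t1.vid = t2.vid. A NULL in a compared column never satisfies the condition.
Matched pairs: 4; unmatched t1 rows kept: 6; unmatched t2 rows kept: 2.

(Heidi, 5, NULL); (Ivan, 7, 7); (Liam, 5, NULL); (Nora, 7, 7); (Omar, 7, 7); (Pia, 7, 7); (NULL, NULL, 2); (NULL, NULL, 4); (NULL, NULL, 4); (NULL, NULL, 8); (NULL, NULL, 8); (NULL, NULL, NULL)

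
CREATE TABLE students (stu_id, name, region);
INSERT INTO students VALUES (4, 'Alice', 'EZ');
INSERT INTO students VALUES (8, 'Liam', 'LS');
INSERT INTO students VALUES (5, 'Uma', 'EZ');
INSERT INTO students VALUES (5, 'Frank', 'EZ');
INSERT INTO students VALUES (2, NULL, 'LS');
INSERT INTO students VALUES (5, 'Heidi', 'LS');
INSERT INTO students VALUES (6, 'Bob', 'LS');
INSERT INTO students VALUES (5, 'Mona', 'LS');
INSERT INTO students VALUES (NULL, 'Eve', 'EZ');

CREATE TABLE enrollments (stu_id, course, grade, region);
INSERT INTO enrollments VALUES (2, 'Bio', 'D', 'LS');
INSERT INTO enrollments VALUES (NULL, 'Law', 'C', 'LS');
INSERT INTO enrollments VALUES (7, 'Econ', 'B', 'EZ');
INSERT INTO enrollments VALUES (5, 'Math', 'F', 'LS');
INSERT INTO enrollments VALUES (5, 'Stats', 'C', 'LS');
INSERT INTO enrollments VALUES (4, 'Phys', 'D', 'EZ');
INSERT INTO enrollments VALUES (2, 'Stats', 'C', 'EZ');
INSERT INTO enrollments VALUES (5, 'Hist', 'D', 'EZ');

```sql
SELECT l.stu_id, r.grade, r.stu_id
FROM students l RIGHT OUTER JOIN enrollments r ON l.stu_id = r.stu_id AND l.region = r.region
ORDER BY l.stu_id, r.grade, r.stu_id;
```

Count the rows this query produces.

11

RIGHT JOIN keeps every row from `enrollments`; unmatched rows get NULL for `students`'s columns.
Matching on l.stu_id = r.stu_id AND l.region = r.region. A NULL in a compared column never satisfies the condition.
Matched pairs: 8; unmatched r rows kept: 3.
Total: 8 matched + 3 padded = 11 rows.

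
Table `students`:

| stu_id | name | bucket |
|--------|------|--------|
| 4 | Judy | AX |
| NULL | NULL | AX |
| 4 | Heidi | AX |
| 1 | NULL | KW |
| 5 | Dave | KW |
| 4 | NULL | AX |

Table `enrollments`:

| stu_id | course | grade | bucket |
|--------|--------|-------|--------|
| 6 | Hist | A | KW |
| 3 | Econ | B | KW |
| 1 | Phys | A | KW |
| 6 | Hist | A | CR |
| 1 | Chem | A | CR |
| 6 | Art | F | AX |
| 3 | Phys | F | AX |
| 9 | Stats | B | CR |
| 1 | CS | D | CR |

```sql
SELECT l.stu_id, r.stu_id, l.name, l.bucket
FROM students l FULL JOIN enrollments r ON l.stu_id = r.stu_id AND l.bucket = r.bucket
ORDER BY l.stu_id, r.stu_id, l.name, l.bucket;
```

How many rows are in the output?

14

FULL OUTER JOIN keeps every row from both sides; unmatched rows get NULL for the other side's columns.
Matching on l.stu_id = r.stu_id AND l.bucket = r.bucket. A NULL in a compared column never satisfies the condition.
- l (stu_id=4, bucket=AX) has no partner → padded with NULL.
- l (stu_id=NULL, bucket=AX) has no partner → padded with NULL.
- l (stu_id=4, bucket=AX) has no partner → padded with NULL.
- l (stu_id=1, bucket=KW) pairs with 1 row(s) of r.
- l (stu_id=5, bucket=KW) has no partner → padded with NULL.
- l (stu_id=4, bucket=AX) has no partner → padded with NULL.
- plus 8 unmatched r row(s), each kept with NULL l columns.
Total: 1 matched + 13 padded = 14 rows.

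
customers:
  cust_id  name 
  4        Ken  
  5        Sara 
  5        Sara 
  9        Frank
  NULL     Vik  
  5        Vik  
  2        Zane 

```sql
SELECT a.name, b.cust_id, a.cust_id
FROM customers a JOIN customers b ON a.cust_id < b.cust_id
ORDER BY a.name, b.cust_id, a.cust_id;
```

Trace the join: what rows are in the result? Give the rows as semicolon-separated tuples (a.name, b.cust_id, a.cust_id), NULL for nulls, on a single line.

(Ken, 5, 4); (Ken, 5, 4); (Ken, 5, 4); (Ken, 9, 4); (Sara, 9, 5); (Sara, 9, 5); (Vik, 9, 5); (Zane, 4, 2); (Zane, 5, 2); (Zane, 5, 2); (Zane, 5, 2); (Zane, 9, 2)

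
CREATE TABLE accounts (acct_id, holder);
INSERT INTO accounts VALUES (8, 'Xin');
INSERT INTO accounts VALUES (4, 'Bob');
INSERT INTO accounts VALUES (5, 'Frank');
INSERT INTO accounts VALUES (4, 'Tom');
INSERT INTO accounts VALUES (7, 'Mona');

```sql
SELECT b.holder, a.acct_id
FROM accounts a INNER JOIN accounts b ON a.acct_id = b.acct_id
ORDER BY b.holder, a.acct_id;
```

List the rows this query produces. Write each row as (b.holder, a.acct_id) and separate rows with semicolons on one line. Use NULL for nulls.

(Bob, 4); (Bob, 4); (Frank, 5); (Mona, 7); (Tom, 4); (Tom, 4); (Xin, 8)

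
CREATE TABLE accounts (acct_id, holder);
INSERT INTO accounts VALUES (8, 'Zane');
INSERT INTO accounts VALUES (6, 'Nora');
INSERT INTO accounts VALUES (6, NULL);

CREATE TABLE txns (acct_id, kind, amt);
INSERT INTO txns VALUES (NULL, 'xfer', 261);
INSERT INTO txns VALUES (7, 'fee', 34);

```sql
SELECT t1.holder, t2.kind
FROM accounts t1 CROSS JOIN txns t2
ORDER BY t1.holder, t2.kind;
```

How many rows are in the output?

6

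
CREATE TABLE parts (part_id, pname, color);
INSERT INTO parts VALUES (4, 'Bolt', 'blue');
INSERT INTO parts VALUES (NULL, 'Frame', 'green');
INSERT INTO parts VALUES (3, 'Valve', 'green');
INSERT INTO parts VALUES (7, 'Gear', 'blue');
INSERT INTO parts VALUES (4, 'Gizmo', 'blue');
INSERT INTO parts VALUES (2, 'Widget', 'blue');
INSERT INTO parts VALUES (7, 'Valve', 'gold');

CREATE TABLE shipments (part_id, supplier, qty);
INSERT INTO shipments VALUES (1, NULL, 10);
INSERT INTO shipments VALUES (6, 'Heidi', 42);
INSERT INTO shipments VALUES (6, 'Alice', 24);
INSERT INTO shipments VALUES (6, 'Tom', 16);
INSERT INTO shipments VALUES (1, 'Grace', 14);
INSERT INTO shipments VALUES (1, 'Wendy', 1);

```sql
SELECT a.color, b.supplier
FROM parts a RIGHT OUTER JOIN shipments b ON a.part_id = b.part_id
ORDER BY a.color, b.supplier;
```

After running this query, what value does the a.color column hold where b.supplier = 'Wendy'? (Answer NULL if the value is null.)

RIGHT JOIN keeps every row from `shipments`; unmatched rows get NULL for `parts`'s columns.
Matching on a.part_id = b.part_id. A NULL in a compared column never satisfies the condition.
Matched pairs: 0; unmatched b rows kept: 6.

NULL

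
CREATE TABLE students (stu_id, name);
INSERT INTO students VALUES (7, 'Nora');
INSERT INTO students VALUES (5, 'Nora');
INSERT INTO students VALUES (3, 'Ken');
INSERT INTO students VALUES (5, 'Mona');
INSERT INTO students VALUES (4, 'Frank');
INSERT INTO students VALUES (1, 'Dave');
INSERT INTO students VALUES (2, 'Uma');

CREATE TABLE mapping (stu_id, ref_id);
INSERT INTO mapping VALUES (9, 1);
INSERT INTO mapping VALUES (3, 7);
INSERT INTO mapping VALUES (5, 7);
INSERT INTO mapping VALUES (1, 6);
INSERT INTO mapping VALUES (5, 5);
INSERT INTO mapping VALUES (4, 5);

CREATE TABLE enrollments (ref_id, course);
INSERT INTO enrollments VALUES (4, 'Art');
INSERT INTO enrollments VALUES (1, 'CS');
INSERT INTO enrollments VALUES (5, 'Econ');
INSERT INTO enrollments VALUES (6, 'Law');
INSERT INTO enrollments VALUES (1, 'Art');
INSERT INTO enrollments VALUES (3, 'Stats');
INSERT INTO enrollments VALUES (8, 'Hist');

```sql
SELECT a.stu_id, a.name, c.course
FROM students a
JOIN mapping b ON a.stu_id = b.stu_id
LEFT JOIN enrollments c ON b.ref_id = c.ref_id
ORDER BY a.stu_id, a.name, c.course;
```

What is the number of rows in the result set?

Evaluate left to right. First `students a INNER JOIN mapping b` on stu_id: 7 row(s).
Then LEFT JOIN `enrollments c` on ref_id: each of those 7 rows is kept; rows whose b.ref_id has no match in c get NULL for c's columns.
Result: 7 row(s).

7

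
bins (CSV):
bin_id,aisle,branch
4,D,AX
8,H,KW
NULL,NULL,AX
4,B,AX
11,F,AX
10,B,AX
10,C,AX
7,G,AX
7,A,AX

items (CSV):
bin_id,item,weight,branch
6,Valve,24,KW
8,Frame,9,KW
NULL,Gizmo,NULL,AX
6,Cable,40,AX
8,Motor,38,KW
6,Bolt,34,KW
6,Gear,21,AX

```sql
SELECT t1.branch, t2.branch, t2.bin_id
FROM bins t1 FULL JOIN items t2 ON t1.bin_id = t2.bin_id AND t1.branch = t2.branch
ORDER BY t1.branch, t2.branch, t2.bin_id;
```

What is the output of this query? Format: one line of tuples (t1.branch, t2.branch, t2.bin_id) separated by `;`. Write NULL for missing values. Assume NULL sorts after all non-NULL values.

(AX, NULL, NULL); (AX, NULL, NULL); (AX, NULL, NULL); (AX, NULL, NULL); (AX, NULL, NULL); (AX, NULL, NULL); (AX, NULL, NULL); (AX, NULL, NULL); (KW, KW, 8); (KW, KW, 8); (NULL, AX, 6); (NULL, AX, 6); (NULL, AX, NULL); (NULL, KW, 6); (NULL, KW, 6)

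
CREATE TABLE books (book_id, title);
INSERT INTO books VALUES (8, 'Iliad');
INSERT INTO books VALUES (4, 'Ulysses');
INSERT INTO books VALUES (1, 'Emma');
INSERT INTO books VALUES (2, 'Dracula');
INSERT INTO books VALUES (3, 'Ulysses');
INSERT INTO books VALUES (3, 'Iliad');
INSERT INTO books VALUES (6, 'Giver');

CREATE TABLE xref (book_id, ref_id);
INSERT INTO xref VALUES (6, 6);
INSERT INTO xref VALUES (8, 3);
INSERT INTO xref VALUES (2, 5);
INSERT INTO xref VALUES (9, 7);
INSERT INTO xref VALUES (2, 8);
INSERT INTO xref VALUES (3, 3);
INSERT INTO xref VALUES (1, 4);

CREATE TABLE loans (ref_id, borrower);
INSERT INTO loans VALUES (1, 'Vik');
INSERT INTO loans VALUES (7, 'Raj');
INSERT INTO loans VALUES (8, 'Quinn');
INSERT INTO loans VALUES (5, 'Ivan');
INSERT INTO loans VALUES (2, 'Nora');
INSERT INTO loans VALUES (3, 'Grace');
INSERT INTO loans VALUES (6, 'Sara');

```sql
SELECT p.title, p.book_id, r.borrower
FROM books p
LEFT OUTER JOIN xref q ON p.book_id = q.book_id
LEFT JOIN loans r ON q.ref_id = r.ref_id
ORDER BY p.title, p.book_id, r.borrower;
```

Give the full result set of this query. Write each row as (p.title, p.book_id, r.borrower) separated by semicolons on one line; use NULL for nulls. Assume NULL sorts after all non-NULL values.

(Dracula, 2, Ivan); (Dracula, 2, Quinn); (Emma, 1, NULL); (Giver, 6, Sara); (Iliad, 3, Grace); (Iliad, 8, Grace); (Ulysses, 3, Grace); (Ulysses, 4, NULL)

Joins associate left-to-right: books LEFT JOIN xref on book_id gives 8 intermediate row(s).
Then LEFT JOIN `loans r` on ref_id: each of those 8 rows is kept; rows whose q.ref_id has no match in r get NULL for r's columns.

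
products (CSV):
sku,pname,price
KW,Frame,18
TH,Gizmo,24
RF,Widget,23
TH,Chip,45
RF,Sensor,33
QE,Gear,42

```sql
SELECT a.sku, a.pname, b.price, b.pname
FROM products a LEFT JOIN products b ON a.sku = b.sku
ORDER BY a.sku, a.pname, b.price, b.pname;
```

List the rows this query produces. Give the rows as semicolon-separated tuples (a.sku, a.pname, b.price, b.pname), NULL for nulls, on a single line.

(KW, Frame, 18, Frame); (QE, Gear, 42, Gear); (RF, Sensor, 23, Widget); (RF, Sensor, 33, Sensor); (RF, Widget, 23, Widget); (RF, Widget, 33, Sensor); (TH, Chip, 24, Gizmo); (TH, Chip, 45, Chip); (TH, Gizmo, 24, Gizmo); (TH, Gizmo, 45, Chip)

LEFT JOIN keeps every row from `products a`; unmatched rows get NULL for `products b`'s columns.
Matching on a.sku = b.sku.
- a (sku=KW) pairs with 1 row(s) of b.
- a (sku=TH) pairs with 2 row(s) of b.
- a (sku=RF) pairs with 2 row(s) of b.
- a (sku=TH) pairs with 2 row(s) of b.
- a (sku=RF) pairs with 2 row(s) of b.
- a (sku=QE) pairs with 1 row(s) of b.
After projecting and ordering:
a.sku | a.pname | b.price | b.pname
KW | Frame | 18 | Frame
QE | Gear | 42 | Gear
RF | Sensor | 23 | Widget
RF | Sensor | 33 | Sensor
RF | Widget | 23 | Widget
RF | Widget | 33 | Sensor
TH | Chip | 24 | Gizmo
TH | Chip | 45 | Chip
TH | Gizmo | 24 | Gizmo
TH | Gizmo | 45 | Chip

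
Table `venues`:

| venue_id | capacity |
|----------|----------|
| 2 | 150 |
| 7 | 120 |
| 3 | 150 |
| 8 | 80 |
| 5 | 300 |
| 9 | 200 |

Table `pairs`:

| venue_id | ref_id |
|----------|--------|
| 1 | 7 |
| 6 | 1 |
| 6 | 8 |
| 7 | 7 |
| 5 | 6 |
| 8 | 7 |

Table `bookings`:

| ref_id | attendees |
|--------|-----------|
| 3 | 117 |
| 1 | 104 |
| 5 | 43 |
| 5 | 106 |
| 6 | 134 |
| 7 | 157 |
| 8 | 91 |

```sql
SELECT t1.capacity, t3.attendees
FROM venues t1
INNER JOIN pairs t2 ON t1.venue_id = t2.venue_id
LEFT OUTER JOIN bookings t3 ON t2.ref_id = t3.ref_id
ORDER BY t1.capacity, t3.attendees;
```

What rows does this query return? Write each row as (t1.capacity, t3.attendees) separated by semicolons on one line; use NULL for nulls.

(80, 157); (120, 157); (300, 134)

Step 1 — t1 INNER JOIN t2 on venue_id → 3 row(s).
Then LEFT JOIN `bookings t3` on ref_id: each of those 3 rows is kept; rows whose t2.ref_id has no match in t3 get NULL for t3's columns.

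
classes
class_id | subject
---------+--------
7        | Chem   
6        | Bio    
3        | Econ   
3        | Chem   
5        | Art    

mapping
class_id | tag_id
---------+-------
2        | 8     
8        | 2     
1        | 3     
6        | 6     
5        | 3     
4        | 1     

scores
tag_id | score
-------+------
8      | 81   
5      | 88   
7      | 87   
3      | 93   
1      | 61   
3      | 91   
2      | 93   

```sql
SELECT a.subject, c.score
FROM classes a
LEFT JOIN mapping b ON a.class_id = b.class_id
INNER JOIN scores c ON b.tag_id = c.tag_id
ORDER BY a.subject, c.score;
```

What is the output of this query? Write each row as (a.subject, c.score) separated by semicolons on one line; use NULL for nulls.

(Art, 91); (Art, 93)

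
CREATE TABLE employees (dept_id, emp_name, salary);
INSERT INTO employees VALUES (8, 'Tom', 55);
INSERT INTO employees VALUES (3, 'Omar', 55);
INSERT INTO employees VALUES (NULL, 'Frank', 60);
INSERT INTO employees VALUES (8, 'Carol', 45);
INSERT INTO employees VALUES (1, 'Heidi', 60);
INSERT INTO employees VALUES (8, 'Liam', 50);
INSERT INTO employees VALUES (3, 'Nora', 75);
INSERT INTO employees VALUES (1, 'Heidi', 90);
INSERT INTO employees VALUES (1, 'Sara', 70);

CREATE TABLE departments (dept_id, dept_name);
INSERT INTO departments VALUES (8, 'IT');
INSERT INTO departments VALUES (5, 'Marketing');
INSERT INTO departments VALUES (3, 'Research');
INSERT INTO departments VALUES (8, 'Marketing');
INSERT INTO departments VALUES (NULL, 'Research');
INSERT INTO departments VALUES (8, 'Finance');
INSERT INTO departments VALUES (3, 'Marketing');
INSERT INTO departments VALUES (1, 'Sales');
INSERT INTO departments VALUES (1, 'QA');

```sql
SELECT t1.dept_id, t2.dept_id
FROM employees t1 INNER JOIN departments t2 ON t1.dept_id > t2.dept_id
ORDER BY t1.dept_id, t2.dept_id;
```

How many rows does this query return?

19

INNER JOIN keeps only pairs where the ON condition holds.
Matching on t1.dept_id > t2.dept_id. A NULL in a compared column never satisfies the condition.
Matched pairs: 19.
Total: 19 rows.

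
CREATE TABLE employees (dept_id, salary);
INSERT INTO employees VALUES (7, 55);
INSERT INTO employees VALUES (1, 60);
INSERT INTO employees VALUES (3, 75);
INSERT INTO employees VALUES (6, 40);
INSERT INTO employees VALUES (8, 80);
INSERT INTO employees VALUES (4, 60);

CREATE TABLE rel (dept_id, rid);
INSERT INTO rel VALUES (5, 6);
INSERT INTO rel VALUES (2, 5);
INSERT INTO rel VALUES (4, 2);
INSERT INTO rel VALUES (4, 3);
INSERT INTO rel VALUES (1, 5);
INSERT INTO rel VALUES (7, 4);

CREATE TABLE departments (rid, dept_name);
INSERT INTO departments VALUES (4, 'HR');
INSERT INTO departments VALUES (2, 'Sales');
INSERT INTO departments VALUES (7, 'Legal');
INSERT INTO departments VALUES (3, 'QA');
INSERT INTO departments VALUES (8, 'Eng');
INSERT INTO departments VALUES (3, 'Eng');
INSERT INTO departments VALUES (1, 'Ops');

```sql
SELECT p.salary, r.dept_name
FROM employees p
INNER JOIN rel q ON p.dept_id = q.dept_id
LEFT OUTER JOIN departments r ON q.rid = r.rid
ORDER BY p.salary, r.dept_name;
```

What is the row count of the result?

5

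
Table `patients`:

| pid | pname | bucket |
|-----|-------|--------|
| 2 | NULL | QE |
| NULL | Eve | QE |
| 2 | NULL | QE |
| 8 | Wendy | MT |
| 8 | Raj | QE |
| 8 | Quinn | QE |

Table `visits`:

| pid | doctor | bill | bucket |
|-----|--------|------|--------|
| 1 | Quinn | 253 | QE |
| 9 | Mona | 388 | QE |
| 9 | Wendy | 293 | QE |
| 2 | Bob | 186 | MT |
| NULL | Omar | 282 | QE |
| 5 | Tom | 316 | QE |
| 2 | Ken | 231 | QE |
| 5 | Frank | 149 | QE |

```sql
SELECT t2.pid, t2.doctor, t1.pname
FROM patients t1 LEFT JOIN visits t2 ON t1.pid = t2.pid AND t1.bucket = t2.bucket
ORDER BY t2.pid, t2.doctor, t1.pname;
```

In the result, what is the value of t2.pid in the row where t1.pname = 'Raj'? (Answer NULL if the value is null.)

NULL

LEFT JOIN keeps every row from `patients`; unmatched rows get NULL for `visits`'s columns.
Matching on t1.pid = t2.pid AND t1.bucket = t2.bucket. A NULL in a compared column never satisfies the condition.
Matched pairs: 2; unmatched t1 rows kept: 4.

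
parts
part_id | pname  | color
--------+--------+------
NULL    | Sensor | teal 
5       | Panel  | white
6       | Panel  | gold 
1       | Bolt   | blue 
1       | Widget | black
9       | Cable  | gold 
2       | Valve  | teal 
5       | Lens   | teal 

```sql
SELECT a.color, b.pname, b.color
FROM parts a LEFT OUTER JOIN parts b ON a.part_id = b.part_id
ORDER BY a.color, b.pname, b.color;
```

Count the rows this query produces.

12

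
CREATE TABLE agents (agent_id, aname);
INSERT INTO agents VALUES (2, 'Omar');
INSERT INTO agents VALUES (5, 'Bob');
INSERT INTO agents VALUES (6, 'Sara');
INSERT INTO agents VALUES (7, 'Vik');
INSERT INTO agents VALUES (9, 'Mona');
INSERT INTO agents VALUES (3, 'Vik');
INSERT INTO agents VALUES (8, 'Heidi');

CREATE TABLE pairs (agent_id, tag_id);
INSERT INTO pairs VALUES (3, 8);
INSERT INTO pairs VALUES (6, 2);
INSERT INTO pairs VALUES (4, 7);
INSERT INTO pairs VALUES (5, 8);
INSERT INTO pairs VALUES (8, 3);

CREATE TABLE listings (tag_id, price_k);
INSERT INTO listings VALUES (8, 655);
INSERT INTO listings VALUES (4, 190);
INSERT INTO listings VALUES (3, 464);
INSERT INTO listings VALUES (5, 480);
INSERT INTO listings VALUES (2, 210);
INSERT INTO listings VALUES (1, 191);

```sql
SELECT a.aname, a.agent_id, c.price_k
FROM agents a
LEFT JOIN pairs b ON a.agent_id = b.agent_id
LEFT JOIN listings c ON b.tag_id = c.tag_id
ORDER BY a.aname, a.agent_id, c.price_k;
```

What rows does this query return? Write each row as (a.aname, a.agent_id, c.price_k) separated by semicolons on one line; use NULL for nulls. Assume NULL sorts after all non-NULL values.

Evaluate left to right. First `agents a LEFT JOIN pairs b` on agent_id: 7 row(s).
Then LEFT JOIN `listings c` on tag_id: each of those 7 rows is kept; rows whose b.tag_id has no match in c get NULL for c's columns.

(Bob, 5, 655); (Heidi, 8, 464); (Mona, 9, NULL); (Omar, 2, NULL); (Sara, 6, 210); (Vik, 3, 655); (Vik, 7, NULL)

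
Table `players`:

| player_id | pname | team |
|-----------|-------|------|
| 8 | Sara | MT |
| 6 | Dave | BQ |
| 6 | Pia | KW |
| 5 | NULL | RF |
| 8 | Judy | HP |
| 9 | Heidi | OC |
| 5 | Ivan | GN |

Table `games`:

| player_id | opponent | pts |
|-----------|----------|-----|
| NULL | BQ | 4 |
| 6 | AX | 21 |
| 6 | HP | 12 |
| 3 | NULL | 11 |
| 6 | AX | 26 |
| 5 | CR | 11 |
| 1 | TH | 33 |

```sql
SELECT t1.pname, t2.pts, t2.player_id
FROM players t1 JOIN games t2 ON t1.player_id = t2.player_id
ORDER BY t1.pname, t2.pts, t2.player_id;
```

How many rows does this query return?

8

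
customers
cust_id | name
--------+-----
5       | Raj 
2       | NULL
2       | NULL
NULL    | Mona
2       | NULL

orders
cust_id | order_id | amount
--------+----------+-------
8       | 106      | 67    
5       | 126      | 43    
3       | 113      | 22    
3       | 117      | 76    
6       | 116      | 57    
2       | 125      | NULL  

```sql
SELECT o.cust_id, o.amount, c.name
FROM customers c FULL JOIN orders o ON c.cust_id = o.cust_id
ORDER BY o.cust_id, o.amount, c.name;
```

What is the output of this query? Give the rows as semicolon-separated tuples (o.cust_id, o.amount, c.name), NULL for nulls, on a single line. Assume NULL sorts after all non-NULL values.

FULL OUTER JOIN keeps every row from both sides; unmatched rows get NULL for the other side's columns.
Matching on c.cust_id = o.cust_id. A NULL in a compared column never satisfies the condition.
- c[0] cust_id=5 → 1 match(es) in o → 1 row(s).
- c[1] cust_id=2 → 1 match(es) in o → 1 row(s).
- c[2] cust_id=2 → 1 match(es) in o → 1 row(s).
- c[3] cust_id=NULL → no match; kept with NULLs on the o side.
- c[4] cust_id=2 → 1 match(es) in o → 1 row(s).
- 4 o row(s) had no c match → kept, c columns NULL.
After projecting and ordering:
o.cust_id | o.amount | c.name
2 | NULL | NULL
2 | NULL | NULL
2 | NULL | NULL
3 | 22 | NULL
3 | 76 | NULL
5 | 43 | Raj
6 | 57 | NULL
8 | 67 | NULL
NULL | NULL | Mona

(2, NULL, NULL); (2, NULL, NULL); (2, NULL, NULL); (3, 22, NULL); (3, 76, NULL); (5, 43, Raj); (6, 57, NULL); (8, 67, NULL); (NULL, NULL, Mona)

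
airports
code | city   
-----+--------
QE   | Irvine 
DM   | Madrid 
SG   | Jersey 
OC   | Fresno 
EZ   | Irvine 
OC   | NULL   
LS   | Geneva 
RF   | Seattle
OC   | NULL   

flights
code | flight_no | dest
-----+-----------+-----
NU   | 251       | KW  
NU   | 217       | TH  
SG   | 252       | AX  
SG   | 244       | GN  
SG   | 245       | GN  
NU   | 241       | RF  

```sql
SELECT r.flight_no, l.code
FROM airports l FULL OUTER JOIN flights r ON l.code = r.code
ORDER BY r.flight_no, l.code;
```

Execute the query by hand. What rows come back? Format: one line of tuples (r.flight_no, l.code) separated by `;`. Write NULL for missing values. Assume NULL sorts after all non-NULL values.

FULL OUTER JOIN keeps every row from both sides; unmatched rows get NULL for the other side's columns.
Matching on l.code = r.code.
- l (code=QE) has no partner → padded with NULL.
- l (code=DM) has no partner → padded with NULL.
- l (code=SG) pairs with 3 row(s) of r.
- l (code=OC) has no partner → padded with NULL.
- l (code=EZ) has no partner → padded with NULL.
- l (code=OC) has no partner → padded with NULL.
- l (code=LS) has no partner → padded with NULL.
- l (code=RF) has no partner → padded with NULL.
- l (code=OC) has no partner → padded with NULL.
- 3 r row(s) had no l match → kept, l columns NULL.

(217, NULL); (241, NULL); (244, SG); (245, SG); (251, NULL); (252, SG); (NULL, DM); (NULL, EZ); (NULL, LS); (NULL, OC); (NULL, OC); (NULL, OC); (NULL, QE); (NULL, RF)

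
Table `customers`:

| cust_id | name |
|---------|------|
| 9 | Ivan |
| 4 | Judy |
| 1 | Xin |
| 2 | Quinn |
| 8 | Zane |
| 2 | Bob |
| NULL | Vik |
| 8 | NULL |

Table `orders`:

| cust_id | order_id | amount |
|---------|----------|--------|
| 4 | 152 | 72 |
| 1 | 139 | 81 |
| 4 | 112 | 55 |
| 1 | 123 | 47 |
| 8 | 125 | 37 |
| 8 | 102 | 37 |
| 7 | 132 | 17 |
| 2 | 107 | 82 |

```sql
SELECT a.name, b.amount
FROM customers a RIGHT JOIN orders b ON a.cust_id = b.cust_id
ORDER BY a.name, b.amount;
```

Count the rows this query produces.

RIGHT JOIN keeps every row from `orders`; unmatched rows get NULL for `customers`'s columns.
Matching on a.cust_id = b.cust_id. A NULL in a compared column never satisfies the condition.
- a row (cust_id=9): no match.
- a row (cust_id=4): matches 2 b row(s) → 2 output row(s).
- a row (cust_id=1): matches 2 b row(s) → 2 output row(s).
- a row (cust_id=2): matches 1 b row(s) → 1 output row(s).
- a row (cust_id=8): matches 2 b row(s) → 2 output row(s).
- a row (cust_id=2): matches 1 b row(s) → 1 output row(s).
- a row (cust_id=NULL): no match.
- a row (cust_id=8): matches 2 b row(s) → 2 output row(s).
- plus 1 unmatched b row(s), each kept with NULL a columns.
Total: 10 matched + 1 padded = 11 rows.

11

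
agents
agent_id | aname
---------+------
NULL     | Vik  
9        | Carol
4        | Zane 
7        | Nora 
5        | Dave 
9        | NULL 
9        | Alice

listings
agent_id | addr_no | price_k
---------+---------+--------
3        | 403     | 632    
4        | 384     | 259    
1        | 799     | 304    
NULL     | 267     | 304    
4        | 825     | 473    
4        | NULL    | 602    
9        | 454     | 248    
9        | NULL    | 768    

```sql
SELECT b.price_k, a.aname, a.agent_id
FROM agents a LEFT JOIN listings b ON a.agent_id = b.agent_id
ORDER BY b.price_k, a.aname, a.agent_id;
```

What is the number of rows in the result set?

LEFT JOIN keeps every row from `agents`; unmatched rows get NULL for `listings`'s columns.
Matching on a.agent_id = b.agent_id. A NULL in a compared column never satisfies the condition.
- a[0] agent_id=NULL → no match; kept with NULLs on the b side.
- a[1] agent_id=9 → 2 match(es) in b → 2 row(s).
- a[2] agent_id=4 → 3 match(es) in b → 3 row(s).
- a[3] agent_id=7 → no match; kept with NULLs on the b side.
- a[4] agent_id=5 → no match; kept with NULLs on the b side.
- a[5] agent_id=9 → 2 match(es) in b → 2 row(s).
- a[6] agent_id=9 → 2 match(es) in b → 2 row(s).
Total: 9 matched + 3 padded = 12 rows.

12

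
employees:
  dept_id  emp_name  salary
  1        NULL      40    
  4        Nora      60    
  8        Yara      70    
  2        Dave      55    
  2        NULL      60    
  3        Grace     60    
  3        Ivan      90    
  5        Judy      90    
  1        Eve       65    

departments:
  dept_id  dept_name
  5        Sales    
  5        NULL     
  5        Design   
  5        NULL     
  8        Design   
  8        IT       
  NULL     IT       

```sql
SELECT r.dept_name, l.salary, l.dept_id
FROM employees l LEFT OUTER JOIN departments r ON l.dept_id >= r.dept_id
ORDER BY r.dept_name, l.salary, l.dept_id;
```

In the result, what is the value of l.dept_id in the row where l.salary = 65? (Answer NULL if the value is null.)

1

LEFT JOIN keeps every row from `employees`; unmatched rows get NULL for `departments`'s columns.
Matching on l.dept_id >= r.dept_id. A NULL in a compared column never satisfies the condition.
- l row (dept_id=1): no match → kept, r columns NULL.
- l row (dept_id=4): no match → kept, r columns NULL.
- l row (dept_id=8): matches 6 r row(s) → 6 output row(s).
- l row (dept_id=2): no match → kept, r columns NULL.
- l row (dept_id=2): no match → kept, r columns NULL.
- l row (dept_id=3): no match → kept, r columns NULL.
- l row (dept_id=3): no match → kept, r columns NULL.
- l row (dept_id=5): matches 4 r row(s) → 4 output row(s).
- l row (dept_id=1): no match → kept, r columns NULL.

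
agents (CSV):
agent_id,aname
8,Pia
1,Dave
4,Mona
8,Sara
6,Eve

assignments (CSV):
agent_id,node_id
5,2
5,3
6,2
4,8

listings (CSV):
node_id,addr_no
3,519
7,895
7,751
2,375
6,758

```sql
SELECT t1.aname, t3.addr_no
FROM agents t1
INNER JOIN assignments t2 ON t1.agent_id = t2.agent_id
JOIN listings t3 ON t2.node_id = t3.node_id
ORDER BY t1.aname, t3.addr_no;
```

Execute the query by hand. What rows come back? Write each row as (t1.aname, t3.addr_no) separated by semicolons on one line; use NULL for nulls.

(Eve, 375)

Evaluate left to right. First `agents t1 INNER JOIN assignments t2` on agent_id: 2 row(s).
Then INNER JOIN `listings t3` on node_id: keep only rows whose t2.node_id appears in t3.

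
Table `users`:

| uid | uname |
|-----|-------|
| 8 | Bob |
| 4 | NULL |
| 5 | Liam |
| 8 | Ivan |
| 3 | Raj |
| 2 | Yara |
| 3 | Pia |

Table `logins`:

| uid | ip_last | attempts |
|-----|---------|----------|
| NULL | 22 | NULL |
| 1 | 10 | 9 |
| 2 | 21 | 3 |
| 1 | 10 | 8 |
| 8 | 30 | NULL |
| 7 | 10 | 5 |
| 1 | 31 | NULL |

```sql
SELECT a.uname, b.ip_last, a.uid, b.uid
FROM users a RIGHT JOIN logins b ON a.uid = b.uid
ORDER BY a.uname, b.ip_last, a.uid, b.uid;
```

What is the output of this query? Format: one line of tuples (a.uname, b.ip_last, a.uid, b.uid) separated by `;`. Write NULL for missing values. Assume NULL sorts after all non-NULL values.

RIGHT JOIN keeps every row from `logins`; unmatched rows get NULL for `users`'s columns.
Matching on a.uid = b.uid. A NULL in a compared column never satisfies the condition.
Matched pairs: 3; unmatched b rows kept: 5.

(Bob, 30, 8, 8); (Ivan, 30, 8, 8); (Yara, 21, 2, 2); (NULL, 10, NULL, 1); (NULL, 10, NULL, 1); (NULL, 10, NULL, 7); (NULL, 22, NULL, NULL); (NULL, 31, NULL, 1)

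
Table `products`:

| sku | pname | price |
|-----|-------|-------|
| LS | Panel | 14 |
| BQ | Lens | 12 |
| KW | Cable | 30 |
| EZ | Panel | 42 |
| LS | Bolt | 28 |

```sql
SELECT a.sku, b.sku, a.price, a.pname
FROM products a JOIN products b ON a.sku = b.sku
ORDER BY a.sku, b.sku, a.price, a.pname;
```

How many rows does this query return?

7

INNER JOIN keeps only pairs where the ON condition holds.
Matching on a.sku = b.sku.
- a (sku=LS) pairs with 2 row(s) of b.
- a (sku=BQ) pairs with 1 row(s) of b.
- a (sku=KW) pairs with 1 row(s) of b.
- a (sku=EZ) pairs with 1 row(s) of b.
- a (sku=LS) pairs with 2 row(s) of b.
Total: 7 rows.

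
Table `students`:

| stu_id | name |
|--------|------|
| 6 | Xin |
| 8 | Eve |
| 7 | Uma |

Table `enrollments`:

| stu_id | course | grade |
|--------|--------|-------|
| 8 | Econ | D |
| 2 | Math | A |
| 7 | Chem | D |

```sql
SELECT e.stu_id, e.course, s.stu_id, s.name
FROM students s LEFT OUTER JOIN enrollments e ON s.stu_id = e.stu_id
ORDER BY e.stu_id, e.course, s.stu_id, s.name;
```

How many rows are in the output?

3

LEFT JOIN keeps every row from `students`; unmatched rows get NULL for `enrollments`'s columns.
Matching on s.stu_id = e.stu_id.
- s row (stu_id=6): no match → kept, e columns NULL.
- s row (stu_id=8): matches 1 e row(s) → 1 output row(s).
- s row (stu_id=7): matches 1 e row(s) → 1 output row(s).
Total: 2 matched + 1 padded = 3 rows.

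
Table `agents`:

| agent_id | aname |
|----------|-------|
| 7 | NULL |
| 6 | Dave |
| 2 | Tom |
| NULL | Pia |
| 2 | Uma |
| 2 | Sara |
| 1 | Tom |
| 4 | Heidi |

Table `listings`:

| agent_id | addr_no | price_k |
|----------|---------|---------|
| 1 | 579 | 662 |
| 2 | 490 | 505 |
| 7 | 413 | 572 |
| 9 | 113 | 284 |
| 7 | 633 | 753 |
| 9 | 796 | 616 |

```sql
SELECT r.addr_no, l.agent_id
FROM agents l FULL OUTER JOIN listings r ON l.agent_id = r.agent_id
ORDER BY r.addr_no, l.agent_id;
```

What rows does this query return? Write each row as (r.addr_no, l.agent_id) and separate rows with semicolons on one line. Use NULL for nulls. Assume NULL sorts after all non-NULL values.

(113, NULL); (413, 7); (490, 2); (490, 2); (490, 2); (579, 1); (633, 7); (796, NULL); (NULL, 4); (NULL, 6); (NULL, NULL)

FULL OUTER JOIN keeps every row from both sides; unmatched rows get NULL for the other side's columns.
Matching on l.agent_id = r.agent_id. A NULL in a compared column never satisfies the condition.
- agent_id=7: 2 matching r row(s), so 2 row(s) emitted.
- agent_id=6: no r row matches, row kept with r columns NULL.
- agent_id=2: 1 matching r row(s), so 1 row(s) emitted.
- agent_id=NULL: no r row matches, row kept with r columns NULL.
- agent_id=2: 1 matching r row(s), so 1 row(s) emitted.
- agent_id=2: 1 matching r row(s), so 1 row(s) emitted.
- agent_id=1: 1 matching r row(s), so 1 row(s) emitted.
- agent_id=4: no r row matches, row kept with r columns NULL.
- plus 2 unmatched r row(s), each kept with NULL l columns.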